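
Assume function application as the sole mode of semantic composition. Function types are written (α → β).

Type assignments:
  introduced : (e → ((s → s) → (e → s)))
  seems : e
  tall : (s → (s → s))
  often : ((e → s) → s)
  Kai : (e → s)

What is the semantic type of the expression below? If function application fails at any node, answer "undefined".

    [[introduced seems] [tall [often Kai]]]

[introduced seems]: functor introduced : (e → ((s → s) → (e → s))), argument seems : e; result ((s → s) → (e → s)).
[often Kai]: functor often : ((e → s) → s), argument Kai : (e → s); result s.
[tall [often Kai]]: functor tall : (s → (s → s)), argument [often Kai] : s; result (s → s).
[[introduced seems] [tall [often Kai]]]: functor [introduced seems] : ((s → s) → (e → s)), argument [tall [often Kai]] : (s → s); result (e → s).

(e → s)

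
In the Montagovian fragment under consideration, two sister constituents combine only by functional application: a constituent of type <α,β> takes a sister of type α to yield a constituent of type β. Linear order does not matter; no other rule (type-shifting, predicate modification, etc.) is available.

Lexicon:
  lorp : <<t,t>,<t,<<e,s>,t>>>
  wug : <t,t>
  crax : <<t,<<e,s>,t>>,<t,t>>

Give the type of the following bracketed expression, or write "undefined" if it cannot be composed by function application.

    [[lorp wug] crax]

<t,t>

[lorp wug]: functor lorp : <<t,t>,<t,<<e,s>,t>>>, argument wug : <t,t>; result <t,<<e,s>,t>>.
[[lorp wug] crax]: functor crax : <<t,<<e,s>,t>>,<t,t>>, argument [lorp wug] : <t,<<e,s>,t>>; result <t,t>.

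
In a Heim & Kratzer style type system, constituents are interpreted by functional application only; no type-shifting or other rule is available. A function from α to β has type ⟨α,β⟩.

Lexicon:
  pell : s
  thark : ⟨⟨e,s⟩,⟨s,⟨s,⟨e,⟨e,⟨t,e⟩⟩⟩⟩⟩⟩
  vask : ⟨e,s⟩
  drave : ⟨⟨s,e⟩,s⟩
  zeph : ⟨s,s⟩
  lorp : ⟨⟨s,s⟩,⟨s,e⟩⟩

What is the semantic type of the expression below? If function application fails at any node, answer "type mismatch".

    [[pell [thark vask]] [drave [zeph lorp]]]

⟨e,⟨e,⟨t,e⟩⟩⟩

[thark vask]: ⟨⟨e,s⟩,⟨s,⟨s,⟨e,⟨e,⟨t,e⟩⟩⟩⟩⟩⟩ applied to ⟨e,s⟩ yields ⟨s,⟨s,⟨e,⟨e,⟨t,e⟩⟩⟩⟩⟩.
[pell [thark vask]]: ⟨s,⟨s,⟨e,⟨e,⟨t,e⟩⟩⟩⟩⟩ applied to s yields ⟨s,⟨e,⟨e,⟨t,e⟩⟩⟩⟩.
[zeph lorp]: ⟨⟨s,s⟩,⟨s,e⟩⟩ applied to ⟨s,s⟩ yields ⟨s,e⟩.
[drave [zeph lorp]]: ⟨⟨s,e⟩,s⟩ applied to ⟨s,e⟩ yields s.
[[pell [thark vask]] [drave [zeph lorp]]]: ⟨s,⟨e,⟨e,⟨t,e⟩⟩⟩⟩ applied to s yields ⟨e,⟨e,⟨t,e⟩⟩⟩.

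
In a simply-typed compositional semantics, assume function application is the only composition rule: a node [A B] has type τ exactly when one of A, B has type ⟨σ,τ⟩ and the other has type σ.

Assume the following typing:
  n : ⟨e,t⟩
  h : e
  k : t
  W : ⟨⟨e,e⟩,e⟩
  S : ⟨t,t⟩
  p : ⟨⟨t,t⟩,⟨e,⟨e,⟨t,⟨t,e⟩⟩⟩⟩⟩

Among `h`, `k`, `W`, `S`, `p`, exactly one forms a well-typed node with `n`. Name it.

h — combines: n : ⟨e,t⟩ takes h : e as argument, giving t.
k : t — does not combine with n.
W : ⟨⟨e,e⟩,e⟩ — does not combine with n.
S : ⟨t,t⟩ — does not combine with n.
p : ⟨⟨t,t⟩,⟨e,⟨e,⟨t,⟨t,e⟩⟩⟩⟩⟩ — does not combine with n.

h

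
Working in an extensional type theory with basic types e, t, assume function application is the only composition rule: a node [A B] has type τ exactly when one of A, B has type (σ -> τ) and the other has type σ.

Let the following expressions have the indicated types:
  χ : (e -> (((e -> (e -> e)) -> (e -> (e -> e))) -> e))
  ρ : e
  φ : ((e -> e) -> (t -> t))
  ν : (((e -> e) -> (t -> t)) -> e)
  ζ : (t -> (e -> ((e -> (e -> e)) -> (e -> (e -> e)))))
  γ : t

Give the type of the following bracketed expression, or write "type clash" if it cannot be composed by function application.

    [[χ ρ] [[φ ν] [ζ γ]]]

[χ ρ]: functor χ : (e -> (((e -> (e -> e)) -> (e -> (e -> e))) -> e)), argument ρ : e; result (((e -> (e -> e)) -> (e -> (e -> e))) -> e).
[φ ν]: functor ν : (((e -> e) -> (t -> t)) -> e), argument φ : ((e -> e) -> (t -> t)); result e.
[ζ γ]: functor ζ : (t -> (e -> ((e -> (e -> e)) -> (e -> (e -> e))))), argument γ : t; result (e -> ((e -> (e -> e)) -> (e -> (e -> e)))).
[[φ ν] [ζ γ]]: functor [ζ γ] : (e -> ((e -> (e -> e)) -> (e -> (e -> e)))), argument [φ ν] : e; result ((e -> (e -> e)) -> (e -> (e -> e))).
[[χ ρ] [[φ ν] [ζ γ]]]: functor [χ ρ] : (((e -> (e -> e)) -> (e -> (e -> e))) -> e), argument [[φ ν] [ζ γ]] : ((e -> (e -> e)) -> (e -> (e -> e))); result e.

e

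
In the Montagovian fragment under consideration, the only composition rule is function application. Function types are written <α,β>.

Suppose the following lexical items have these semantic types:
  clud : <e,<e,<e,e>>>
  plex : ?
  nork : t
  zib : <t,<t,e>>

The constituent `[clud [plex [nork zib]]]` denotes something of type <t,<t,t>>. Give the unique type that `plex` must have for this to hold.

<<t,e>,<<e,<e,<e,e>>>,<t,<t,t>>>>

[clud [plex [nork zib]]] is required to be <t,<t,t>>. clud : <e,<e,<e,e>>> cannot yield <t,<t,t>> as functor, so [plex [nork zib]] : <<e,<e,<e,e>>>,<t,<t,t>>>.
[plex [nork zib]] is required to be <<e,<e,<e,e>>>,<t,<t,t>>>. [nork zib] : <t,e> cannot yield <<e,<e,<e,e>>>,<t,<t,t>>> as functor, so plex : <<t,e>,<<e,<e,<e,e>>>,<t,<t,t>>>>.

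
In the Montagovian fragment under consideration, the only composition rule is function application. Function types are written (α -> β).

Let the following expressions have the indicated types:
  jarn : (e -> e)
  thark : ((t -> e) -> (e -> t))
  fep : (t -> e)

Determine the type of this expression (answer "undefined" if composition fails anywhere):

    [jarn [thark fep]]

At [thark fep], thark : ((t -> e) -> (e -> t)) takes fep : (t -> e), giving (e -> t).
[jarn [thark fep]]: (e -> e) and (e -> t) cannot combine by function application — type clash.

undefined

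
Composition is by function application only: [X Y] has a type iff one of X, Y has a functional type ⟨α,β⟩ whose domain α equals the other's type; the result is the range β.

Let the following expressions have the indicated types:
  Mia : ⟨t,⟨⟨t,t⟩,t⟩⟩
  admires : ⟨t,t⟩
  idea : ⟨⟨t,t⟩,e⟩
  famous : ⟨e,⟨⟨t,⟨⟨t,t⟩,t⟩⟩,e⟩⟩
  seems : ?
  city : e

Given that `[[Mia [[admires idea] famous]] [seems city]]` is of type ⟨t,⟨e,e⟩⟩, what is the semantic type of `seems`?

⟨e,⟨e,⟨t,⟨e,e⟩⟩⟩⟩

At [[Mia [[admires idea] famous]] [seems city]] (required: ⟨t,⟨e,e⟩⟩): [Mia [[admires idea] famous]] is e, which is not a function with range ⟨t,⟨e,e⟩⟩; hence [seems city] is the functor — type ⟨e,⟨t,⟨e,e⟩⟩⟩.
At [seems city] (required: ⟨e,⟨t,⟨e,e⟩⟩⟩): city is e, which is not a function with range ⟨e,⟨t,⟨e,e⟩⟩⟩; hence seems is the functor — type ⟨e,⟨e,⟨t,⟨e,e⟩⟩⟩⟩.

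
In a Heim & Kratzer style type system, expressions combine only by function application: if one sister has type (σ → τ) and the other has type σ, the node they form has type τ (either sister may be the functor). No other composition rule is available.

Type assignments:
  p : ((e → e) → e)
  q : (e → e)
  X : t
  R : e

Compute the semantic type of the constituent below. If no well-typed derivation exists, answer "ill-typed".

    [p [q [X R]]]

[X R]: t and e cannot combine by function application — type clash.

ill-typed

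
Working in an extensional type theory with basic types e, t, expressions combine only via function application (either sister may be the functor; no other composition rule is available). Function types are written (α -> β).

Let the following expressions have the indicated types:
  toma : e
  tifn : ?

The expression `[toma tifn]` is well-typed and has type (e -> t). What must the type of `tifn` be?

(e -> (e -> t))

At [toma tifn] (required: (e -> t)): toma is e, which is not a function with range (e -> t); hence tifn is the functor — type (e -> (e -> t)).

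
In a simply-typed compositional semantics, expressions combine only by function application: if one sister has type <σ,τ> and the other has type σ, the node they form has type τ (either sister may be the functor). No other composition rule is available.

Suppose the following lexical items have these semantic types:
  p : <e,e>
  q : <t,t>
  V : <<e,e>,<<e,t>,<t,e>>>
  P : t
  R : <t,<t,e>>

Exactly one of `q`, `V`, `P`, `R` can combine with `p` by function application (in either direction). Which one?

V

q : <t,t> — p needs e; q needs t; neither fits.
V — combines: V : <<e,e>,<<e,t>,<t,e>>> takes p : <e,e> as argument, giving <<e,t>,<t,e>>.
P : t — p needs e; P needs nothing (atomic); neither fits.
R : <t,<t,e>> — p needs e; R needs t; neither fits.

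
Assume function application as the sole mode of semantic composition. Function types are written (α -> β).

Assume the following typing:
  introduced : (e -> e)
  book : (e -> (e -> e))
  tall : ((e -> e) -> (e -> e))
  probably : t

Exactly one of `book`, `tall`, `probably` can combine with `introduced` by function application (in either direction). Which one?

book : (e -> (e -> e)) — no; introduced wants e, and book wants e.
tall — combines: tall : ((e -> e) -> (e -> e)) takes introduced : (e -> e) as argument, giving (e -> e).
probably : t — no; introduced wants e, and probably wants nothing (atomic).

tall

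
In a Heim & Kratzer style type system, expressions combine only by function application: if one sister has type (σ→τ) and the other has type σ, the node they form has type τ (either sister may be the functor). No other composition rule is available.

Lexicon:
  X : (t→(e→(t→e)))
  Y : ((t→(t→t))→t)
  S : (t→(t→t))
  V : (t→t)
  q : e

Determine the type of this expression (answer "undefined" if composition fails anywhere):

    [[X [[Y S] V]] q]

(t→e)

[Y S]: functor Y : ((t→(t→t))→t), argument S : (t→(t→t)); result t.
[[Y S] V]: functor V : (t→t), argument [Y S] : t; result t.
[X [[Y S] V]]: functor X : (t→(e→(t→e))), argument [[Y S] V] : t; result (e→(t→e)).
[[X [[Y S] V]] q]: functor [X [[Y S] V]] : (e→(t→e)), argument q : e; result (t→e).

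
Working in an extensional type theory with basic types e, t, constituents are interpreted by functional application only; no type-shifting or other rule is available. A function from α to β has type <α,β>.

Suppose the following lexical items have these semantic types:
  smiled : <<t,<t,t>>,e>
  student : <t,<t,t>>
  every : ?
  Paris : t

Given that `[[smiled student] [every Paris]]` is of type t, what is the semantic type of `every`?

<t,<e,t>>

For [[smiled student] [every Paris]] to have type t with [smiled student] of type e, [every Paris] must be the function: [every Paris] : <e,t>.
For [every Paris] to have type <e,t> with Paris of type t, every must be the function: every : <t,<e,t>>.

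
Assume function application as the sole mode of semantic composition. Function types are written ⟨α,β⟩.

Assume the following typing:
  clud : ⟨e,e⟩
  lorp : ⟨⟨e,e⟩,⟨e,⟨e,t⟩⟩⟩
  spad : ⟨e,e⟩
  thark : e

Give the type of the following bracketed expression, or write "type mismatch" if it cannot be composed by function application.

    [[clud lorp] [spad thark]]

[clud lorp]: lorp is ⟨⟨e,e⟩,⟨e,⟨e,t⟩⟩⟩, clud is ⟨e,e⟩; result ⟨e,⟨e,t⟩⟩.
[spad thark]: spad is ⟨e,e⟩, thark is e; result e.
[[clud lorp] [spad thark]]: [clud lorp] is ⟨e,⟨e,t⟩⟩, [spad thark] is e; result ⟨e,t⟩.

⟨e,t⟩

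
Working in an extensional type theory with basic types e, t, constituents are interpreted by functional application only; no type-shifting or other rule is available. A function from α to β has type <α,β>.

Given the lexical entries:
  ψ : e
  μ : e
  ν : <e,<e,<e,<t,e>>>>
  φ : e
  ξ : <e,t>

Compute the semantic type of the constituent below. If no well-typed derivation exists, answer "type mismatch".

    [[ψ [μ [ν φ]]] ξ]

[ν φ]: ν is <e,<e,<e,<t,e>>>>, φ is e; result <e,<e,<t,e>>>.
[μ [ν φ]]: [ν φ] is <e,<e,<t,e>>>, μ is e; result <e,<t,e>>.
[ψ [μ [ν φ]]]: [μ [ν φ]] is <e,<t,e>>, ψ is e; result <t,e>.
[[ψ [μ [ν φ]]] ξ]: <t,e> and <e,t> cannot combine by function application — type clash.

type mismatch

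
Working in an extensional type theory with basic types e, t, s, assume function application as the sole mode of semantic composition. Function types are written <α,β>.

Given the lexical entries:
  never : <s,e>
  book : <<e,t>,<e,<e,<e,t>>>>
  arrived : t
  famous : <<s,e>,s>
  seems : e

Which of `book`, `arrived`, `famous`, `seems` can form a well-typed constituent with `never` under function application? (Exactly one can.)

book : <<e,t>,<e,<e,<e,t>>>> — no; never wants s, and book wants <e,t>.
arrived : t — no; never wants s, and arrived wants nothing (atomic).
famous — combines: famous : <<s,e>,s> takes never : <s,e> as argument, giving s.
seems : e — no; never wants s, and seems wants nothing (atomic).

famous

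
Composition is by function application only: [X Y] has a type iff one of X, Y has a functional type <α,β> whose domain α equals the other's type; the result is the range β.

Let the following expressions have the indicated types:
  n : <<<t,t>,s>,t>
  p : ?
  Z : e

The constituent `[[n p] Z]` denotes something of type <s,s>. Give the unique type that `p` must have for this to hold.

<<<<t,t>,s>,t>,<e,<s,s>>>

For [[n p] Z] to have type <s,s> with Z of type e, [n p] must be the function: [n p] : <e,<s,s>>.
For [n p] to have type <e,<s,s>> with n of type <<<t,t>,s>,t>, p must be the function: p : <<<<t,t>,s>,t>,<e,<s,s>>>.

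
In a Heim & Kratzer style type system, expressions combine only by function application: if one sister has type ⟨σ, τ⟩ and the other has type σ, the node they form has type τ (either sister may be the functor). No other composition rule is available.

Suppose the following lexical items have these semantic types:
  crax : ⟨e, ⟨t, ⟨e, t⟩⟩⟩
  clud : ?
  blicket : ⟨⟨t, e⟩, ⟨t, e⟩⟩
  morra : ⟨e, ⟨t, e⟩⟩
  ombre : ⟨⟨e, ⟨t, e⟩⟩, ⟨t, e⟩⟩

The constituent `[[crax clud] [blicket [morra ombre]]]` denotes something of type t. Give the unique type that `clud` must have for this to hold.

[[crax clud] [blicket [morra ombre]]] is required to be t. [blicket [morra ombre]] : ⟨t, e⟩ cannot yield t as functor, so [crax clud] : ⟨⟨t, e⟩, t⟩.
[crax clud] is required to be ⟨⟨t, e⟩, t⟩. crax : ⟨e, ⟨t, ⟨e, t⟩⟩⟩ cannot yield ⟨⟨t, e⟩, t⟩ as functor, so clud : ⟨⟨e, ⟨t, ⟨e, t⟩⟩⟩, ⟨⟨t, e⟩, t⟩⟩.

⟨⟨e, ⟨t, ⟨e, t⟩⟩⟩, ⟨⟨t, e⟩, t⟩⟩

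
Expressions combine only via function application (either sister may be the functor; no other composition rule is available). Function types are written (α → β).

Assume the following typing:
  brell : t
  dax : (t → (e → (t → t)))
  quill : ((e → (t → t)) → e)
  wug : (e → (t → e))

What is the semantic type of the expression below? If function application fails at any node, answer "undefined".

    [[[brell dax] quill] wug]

At [brell dax], dax : (t → (e → (t → t))) takes brell : t, giving (e → (t → t)).
At [[brell dax] quill], quill : ((e → (t → t)) → e) takes [brell dax] : (e → (t → t)), giving e.
At [[[brell dax] quill] wug], wug : (e → (t → e)) takes [[brell dax] quill] : e, giving (t → e).

(t → e)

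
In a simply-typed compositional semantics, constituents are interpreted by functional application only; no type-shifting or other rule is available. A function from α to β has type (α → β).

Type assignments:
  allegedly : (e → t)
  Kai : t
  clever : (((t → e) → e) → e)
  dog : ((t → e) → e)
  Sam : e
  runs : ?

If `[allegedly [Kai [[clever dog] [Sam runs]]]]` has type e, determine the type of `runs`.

[allegedly [Kai [[clever dog] [Sam runs]]]] is required to be e. allegedly : (e → t) cannot yield e as functor, so [Kai [[clever dog] [Sam runs]]] : ((e → t) → e).
[Kai [[clever dog] [Sam runs]]] is required to be ((e → t) → e). Kai : t cannot yield ((e → t) → e) as functor, so [[clever dog] [Sam runs]] : (t → ((e → t) → e)).
[[clever dog] [Sam runs]] is required to be (t → ((e → t) → e)). [clever dog] : e cannot yield (t → ((e → t) → e)) as functor, so [Sam runs] : (e → (t → ((e → t) → e))).
[Sam runs] is required to be (e → (t → ((e → t) → e))). Sam : e cannot yield (e → (t → ((e → t) → e))) as functor, so runs : (e → (e → (t → ((e → t) → e)))).

(e → (e → (t → ((e → t) → e))))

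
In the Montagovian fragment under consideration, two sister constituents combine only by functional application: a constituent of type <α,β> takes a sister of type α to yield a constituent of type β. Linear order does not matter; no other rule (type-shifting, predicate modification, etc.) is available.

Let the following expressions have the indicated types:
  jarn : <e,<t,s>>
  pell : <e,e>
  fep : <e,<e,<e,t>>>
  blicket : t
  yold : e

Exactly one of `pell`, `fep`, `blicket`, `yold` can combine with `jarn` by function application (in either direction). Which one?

yold

pell : <e,e> — does not combine with jarn.
fep : <e,<e,<e,t>>> — does not combine with jarn.
blicket : t — does not combine with jarn.
yold — combines: jarn : <e,<t,s>> takes yold : e as argument, giving <t,s>.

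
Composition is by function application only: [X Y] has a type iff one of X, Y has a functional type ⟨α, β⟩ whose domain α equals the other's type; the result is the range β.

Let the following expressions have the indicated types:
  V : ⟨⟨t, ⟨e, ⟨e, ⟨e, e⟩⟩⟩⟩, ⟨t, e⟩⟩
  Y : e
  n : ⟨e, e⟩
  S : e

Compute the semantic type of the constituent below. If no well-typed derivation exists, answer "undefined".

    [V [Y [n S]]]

undefined

[n S]: ⟨e, e⟩ applied to e yields e.
At [Y [n S]]: neither e nor e can take the other as argument; the node is ill-typed.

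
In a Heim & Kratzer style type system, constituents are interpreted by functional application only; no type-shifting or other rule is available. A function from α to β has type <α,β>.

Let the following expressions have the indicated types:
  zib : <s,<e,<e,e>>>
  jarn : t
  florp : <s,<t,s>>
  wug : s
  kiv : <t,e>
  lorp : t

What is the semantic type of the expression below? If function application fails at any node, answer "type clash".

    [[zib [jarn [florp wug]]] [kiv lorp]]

At [florp wug], florp : <s,<t,s>> takes wug : s, giving <t,s>.
At [jarn [florp wug]], [florp wug] : <t,s> takes jarn : t, giving s.
At [zib [jarn [florp wug]]], zib : <s,<e,<e,e>>> takes [jarn [florp wug]] : s, giving <e,<e,e>>.
At [kiv lorp], kiv : <t,e> takes lorp : t, giving e.
At [[zib [jarn [florp wug]]] [kiv lorp]], [zib [jarn [florp wug]]] : <e,<e,e>> takes [kiv lorp] : e, giving <e,e>.

<e,e>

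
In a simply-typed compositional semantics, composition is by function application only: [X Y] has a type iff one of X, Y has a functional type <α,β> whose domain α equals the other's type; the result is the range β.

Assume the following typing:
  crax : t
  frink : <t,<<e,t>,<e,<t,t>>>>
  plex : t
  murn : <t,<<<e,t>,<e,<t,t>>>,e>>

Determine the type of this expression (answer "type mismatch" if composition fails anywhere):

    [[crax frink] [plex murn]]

At [crax frink], frink : <t,<<e,t>,<e,<t,t>>>> takes crax : t, giving <<e,t>,<e,<t,t>>>.
At [plex murn], murn : <t,<<<e,t>,<e,<t,t>>>,e>> takes plex : t, giving <<<e,t>,<e,<t,t>>>,e>.
At [[crax frink] [plex murn]], [plex murn] : <<<e,t>,<e,<t,t>>>,e> takes [crax frink] : <<e,t>,<e,<t,t>>>, giving e.

e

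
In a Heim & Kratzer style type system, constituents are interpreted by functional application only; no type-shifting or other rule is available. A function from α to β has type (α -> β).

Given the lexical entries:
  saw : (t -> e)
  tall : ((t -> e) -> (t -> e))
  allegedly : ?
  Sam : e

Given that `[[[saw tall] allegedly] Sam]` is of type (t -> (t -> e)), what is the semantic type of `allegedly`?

At [[[saw tall] allegedly] Sam] (required: (t -> (t -> e))): Sam is e, which is not a function with range (t -> (t -> e)); hence [[saw tall] allegedly] is the functor — type (e -> (t -> (t -> e))).
At [[saw tall] allegedly] (required: (e -> (t -> (t -> e)))): [saw tall] is (t -> e), which is not a function with range (e -> (t -> (t -> e))); hence allegedly is the functor — type ((t -> e) -> (e -> (t -> (t -> e)))).

((t -> e) -> (e -> (t -> (t -> e))))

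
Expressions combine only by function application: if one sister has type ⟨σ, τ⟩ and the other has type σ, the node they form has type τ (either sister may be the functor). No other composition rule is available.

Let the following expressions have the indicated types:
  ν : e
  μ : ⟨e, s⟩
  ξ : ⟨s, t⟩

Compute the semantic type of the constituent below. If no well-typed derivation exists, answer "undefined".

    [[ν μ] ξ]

At [ν μ], μ : ⟨e, s⟩ takes ν : e, giving s.
At [[ν μ] ξ], ξ : ⟨s, t⟩ takes [ν μ] : s, giving t.

t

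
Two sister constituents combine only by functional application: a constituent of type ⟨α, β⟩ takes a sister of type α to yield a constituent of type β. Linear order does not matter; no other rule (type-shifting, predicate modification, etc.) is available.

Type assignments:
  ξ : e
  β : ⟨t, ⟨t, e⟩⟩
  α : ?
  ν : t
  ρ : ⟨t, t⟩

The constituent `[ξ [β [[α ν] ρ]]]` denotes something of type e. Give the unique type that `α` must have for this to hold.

⟨t, ⟨⟨t, t⟩, ⟨⟨t, ⟨t, e⟩⟩, ⟨e, e⟩⟩⟩⟩

[ξ [β [[α ν] ρ]]] must have type e. The sister ξ has type e; that is not a function onto e, so [β [[α ν] ρ]] must be the functor, of type ⟨e, e⟩.
[β [[α ν] ρ]] must have type ⟨e, e⟩. The sister β has type ⟨t, ⟨t, e⟩⟩; that is not a function onto ⟨e, e⟩, so [[α ν] ρ] must be the functor, of type ⟨⟨t, ⟨t, e⟩⟩, ⟨e, e⟩⟩.
[[α ν] ρ] must have type ⟨⟨t, ⟨t, e⟩⟩, ⟨e, e⟩⟩. The sister ρ has type ⟨t, t⟩; that is not a function onto ⟨⟨t, ⟨t, e⟩⟩, ⟨e, e⟩⟩, so [α ν] must be the functor, of type ⟨⟨t, t⟩, ⟨⟨t, ⟨t, e⟩⟩, ⟨e, e⟩⟩⟩.
[α ν] must have type ⟨⟨t, t⟩, ⟨⟨t, ⟨t, e⟩⟩, ⟨e, e⟩⟩⟩. The sister ν has type t; that is not a function onto ⟨⟨t, t⟩, ⟨⟨t, ⟨t, e⟩⟩, ⟨e, e⟩⟩⟩, so α must be the functor, of type ⟨t, ⟨⟨t, t⟩, ⟨⟨t, ⟨t, e⟩⟩, ⟨e, e⟩⟩⟩⟩.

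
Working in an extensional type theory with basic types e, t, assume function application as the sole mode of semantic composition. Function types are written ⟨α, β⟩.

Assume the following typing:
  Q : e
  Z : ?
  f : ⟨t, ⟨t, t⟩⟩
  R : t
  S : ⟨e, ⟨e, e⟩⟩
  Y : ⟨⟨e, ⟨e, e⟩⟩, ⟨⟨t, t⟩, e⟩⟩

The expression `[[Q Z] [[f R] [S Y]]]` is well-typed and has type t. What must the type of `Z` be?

For [[Q Z] [[f R] [S Y]]] to have type t with [[f R] [S Y]] of type e, [Q Z] must be the function: [Q Z] : ⟨e, t⟩.
For [Q Z] to have type ⟨e, t⟩ with Q of type e, Z must be the function: Z : ⟨e, ⟨e, t⟩⟩.

⟨e, ⟨e, t⟩⟩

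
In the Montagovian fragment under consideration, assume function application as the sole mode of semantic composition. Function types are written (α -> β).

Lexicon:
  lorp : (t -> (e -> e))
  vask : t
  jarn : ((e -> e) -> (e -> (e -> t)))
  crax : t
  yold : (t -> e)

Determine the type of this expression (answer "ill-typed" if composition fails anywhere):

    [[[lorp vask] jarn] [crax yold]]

[lorp vask] — lorp of type (t -> (e -> e)) combines with vask of type t: type (e -> e).
[[lorp vask] jarn] — jarn of type ((e -> e) -> (e -> (e -> t))) combines with [lorp vask] of type (e -> e): type (e -> (e -> t)).
[crax yold] — yold of type (t -> e) combines with crax of type t: type e.
[[[lorp vask] jarn] [crax yold]] — [[lorp vask] jarn] of type (e -> (e -> t)) combines with [crax yold] of type e: type (e -> t).

(e -> t)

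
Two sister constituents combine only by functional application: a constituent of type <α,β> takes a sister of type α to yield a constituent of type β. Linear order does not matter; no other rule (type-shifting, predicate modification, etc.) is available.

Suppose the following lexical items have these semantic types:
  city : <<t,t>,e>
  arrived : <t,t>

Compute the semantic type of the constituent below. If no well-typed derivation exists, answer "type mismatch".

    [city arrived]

[city arrived]: city is <<t,t>,e>, arrived is <t,t>; result e.

e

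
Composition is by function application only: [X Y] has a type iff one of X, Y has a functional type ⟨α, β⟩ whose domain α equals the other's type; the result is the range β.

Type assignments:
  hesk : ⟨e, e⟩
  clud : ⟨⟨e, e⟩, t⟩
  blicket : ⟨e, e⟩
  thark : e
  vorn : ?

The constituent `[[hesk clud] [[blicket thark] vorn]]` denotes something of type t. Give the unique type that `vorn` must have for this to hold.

⟨e, ⟨t, t⟩⟩

At [[hesk clud] [[blicket thark] vorn]] (required: t): [hesk clud] is t, which is not a function with range t; hence [[blicket thark] vorn] is the functor — type ⟨t, t⟩.
At [[blicket thark] vorn] (required: ⟨t, t⟩): [blicket thark] is e, which is not a function with range ⟨t, t⟩; hence vorn is the functor — type ⟨e, ⟨t, t⟩⟩.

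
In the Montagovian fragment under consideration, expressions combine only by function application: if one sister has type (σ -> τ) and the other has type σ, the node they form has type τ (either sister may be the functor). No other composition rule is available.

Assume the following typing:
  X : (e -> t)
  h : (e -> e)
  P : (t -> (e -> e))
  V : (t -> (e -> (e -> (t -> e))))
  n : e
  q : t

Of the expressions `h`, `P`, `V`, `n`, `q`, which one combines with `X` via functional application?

h : (e -> e) — does not combine with X.
P : (t -> (e -> e)) — does not combine with X.
V : (t -> (e -> (e -> (t -> e)))) — does not combine with X.
n — combines: X : (e -> t) takes n : e as argument, giving t.
q : t — does not combine with X.

n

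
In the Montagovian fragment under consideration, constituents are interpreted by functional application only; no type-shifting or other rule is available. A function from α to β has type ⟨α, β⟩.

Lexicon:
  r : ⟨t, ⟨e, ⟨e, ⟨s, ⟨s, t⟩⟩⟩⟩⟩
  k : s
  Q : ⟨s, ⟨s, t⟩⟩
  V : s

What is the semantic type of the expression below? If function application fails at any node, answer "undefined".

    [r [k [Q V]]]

[Q V]: functor Q : ⟨s, ⟨s, t⟩⟩, argument V : s; result ⟨s, t⟩.
[k [Q V]]: functor [Q V] : ⟨s, t⟩, argument k : s; result t.
[r [k [Q V]]]: functor r : ⟨t, ⟨e, ⟨e, ⟨s, ⟨s, t⟩⟩⟩⟩⟩, argument [k [Q V]] : t; result ⟨e, ⟨e, ⟨s, ⟨s, t⟩⟩⟩⟩.

⟨e, ⟨e, ⟨s, ⟨s, t⟩⟩⟩⟩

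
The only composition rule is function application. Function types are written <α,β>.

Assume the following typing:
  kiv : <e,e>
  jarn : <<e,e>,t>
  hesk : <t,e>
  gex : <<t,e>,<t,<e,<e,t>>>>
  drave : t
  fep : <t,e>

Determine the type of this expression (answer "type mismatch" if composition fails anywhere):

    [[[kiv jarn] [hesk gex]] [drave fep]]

[kiv jarn] — jarn of type <<e,e>,t> combines with kiv of type <e,e>: type t.
[hesk gex] — gex of type <<t,e>,<t,<e,<e,t>>>> combines with hesk of type <t,e>: type <t,<e,<e,t>>>.
[[kiv jarn] [hesk gex]] — [hesk gex] of type <t,<e,<e,t>>> combines with [kiv jarn] of type t: type <e,<e,t>>.
[drave fep] — fep of type <t,e> combines with drave of type t: type e.
[[[kiv jarn] [hesk gex]] [drave fep]] — [[kiv jarn] [hesk gex]] of type <e,<e,t>> combines with [drave fep] of type e: type <e,t>.

<e,t>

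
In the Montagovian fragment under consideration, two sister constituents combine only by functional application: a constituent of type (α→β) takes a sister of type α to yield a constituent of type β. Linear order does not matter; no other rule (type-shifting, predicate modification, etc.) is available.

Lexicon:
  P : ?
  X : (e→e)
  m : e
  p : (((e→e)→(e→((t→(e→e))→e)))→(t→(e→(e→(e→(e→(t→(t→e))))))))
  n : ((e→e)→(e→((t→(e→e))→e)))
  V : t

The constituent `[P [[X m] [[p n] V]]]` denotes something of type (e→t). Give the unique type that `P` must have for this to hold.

At [P [[X m] [[p n] V]]] (required: (e→t)): [[X m] [[p n] V]] is (e→(e→(e→(t→(t→e))))), which is not a function with range (e→t); hence P is the functor — type ((e→(e→(e→(t→(t→e)))))→(e→t)).

((e→(e→(e→(t→(t→e)))))→(e→t))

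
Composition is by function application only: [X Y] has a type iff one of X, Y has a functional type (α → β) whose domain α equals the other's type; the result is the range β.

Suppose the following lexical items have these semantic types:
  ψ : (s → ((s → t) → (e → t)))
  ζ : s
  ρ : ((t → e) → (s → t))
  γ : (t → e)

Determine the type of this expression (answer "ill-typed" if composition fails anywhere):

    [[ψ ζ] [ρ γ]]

[ψ ζ]: functor ψ : (s → ((s → t) → (e → t))), argument ζ : s; result ((s → t) → (e → t)).
[ρ γ]: functor ρ : ((t → e) → (s → t)), argument γ : (t → e); result (s → t).
[[ψ ζ] [ρ γ]]: functor [ψ ζ] : ((s → t) → (e → t)), argument [ρ γ] : (s → t); result (e → t).

(e → t)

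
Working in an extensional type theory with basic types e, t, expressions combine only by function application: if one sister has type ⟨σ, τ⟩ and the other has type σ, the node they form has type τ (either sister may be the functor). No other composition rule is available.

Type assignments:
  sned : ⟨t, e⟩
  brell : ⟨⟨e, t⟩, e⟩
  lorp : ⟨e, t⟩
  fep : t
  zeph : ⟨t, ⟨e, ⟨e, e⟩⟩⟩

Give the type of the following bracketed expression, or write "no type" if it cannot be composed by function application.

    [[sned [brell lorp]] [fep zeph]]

[brell lorp]: brell is ⟨⟨e, t⟩, e⟩, lorp is ⟨e, t⟩; result e.
[sned [brell lorp]]: ⟨t, e⟩ and e cannot combine by function application — type clash.

no type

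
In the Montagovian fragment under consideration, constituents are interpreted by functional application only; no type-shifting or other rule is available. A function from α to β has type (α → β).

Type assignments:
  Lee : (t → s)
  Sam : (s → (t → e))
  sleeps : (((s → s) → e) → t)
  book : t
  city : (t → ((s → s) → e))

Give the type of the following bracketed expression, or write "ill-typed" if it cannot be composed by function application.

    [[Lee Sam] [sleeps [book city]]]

[Lee Sam]: (t → s) and (s → (t → e)) cannot combine by function application — type clash.

ill-typed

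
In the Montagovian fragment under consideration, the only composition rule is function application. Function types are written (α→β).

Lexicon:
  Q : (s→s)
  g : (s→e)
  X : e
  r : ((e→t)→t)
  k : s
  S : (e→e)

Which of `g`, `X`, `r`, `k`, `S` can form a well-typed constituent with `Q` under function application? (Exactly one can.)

k

g : (s→e) — no; Q wants s, and g wants s.
X : e — no; Q wants s, and X wants nothing (atomic).
r : ((e→t)→t) — no; Q wants s, and r wants (e→t).
k — combines: Q : (s→s) takes k : s as argument, giving s.
S : (e→e) — no; Q wants s, and S wants e.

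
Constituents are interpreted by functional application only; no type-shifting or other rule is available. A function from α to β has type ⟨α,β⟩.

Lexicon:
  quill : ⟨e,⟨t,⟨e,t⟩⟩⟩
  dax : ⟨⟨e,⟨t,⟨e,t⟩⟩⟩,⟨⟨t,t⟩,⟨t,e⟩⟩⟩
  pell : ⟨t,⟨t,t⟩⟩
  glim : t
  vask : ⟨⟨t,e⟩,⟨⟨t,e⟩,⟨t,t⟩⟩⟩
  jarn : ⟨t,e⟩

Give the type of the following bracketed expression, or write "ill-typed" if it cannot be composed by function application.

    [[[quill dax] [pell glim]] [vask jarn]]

⟨t,t⟩

[quill dax]: functor dax : ⟨⟨e,⟨t,⟨e,t⟩⟩⟩,⟨⟨t,t⟩,⟨t,e⟩⟩⟩, argument quill : ⟨e,⟨t,⟨e,t⟩⟩⟩; result ⟨⟨t,t⟩,⟨t,e⟩⟩.
[pell glim]: functor pell : ⟨t,⟨t,t⟩⟩, argument glim : t; result ⟨t,t⟩.
[[quill dax] [pell glim]]: functor [quill dax] : ⟨⟨t,t⟩,⟨t,e⟩⟩, argument [pell glim] : ⟨t,t⟩; result ⟨t,e⟩.
[vask jarn]: functor vask : ⟨⟨t,e⟩,⟨⟨t,e⟩,⟨t,t⟩⟩⟩, argument jarn : ⟨t,e⟩; result ⟨⟨t,e⟩,⟨t,t⟩⟩.
[[[quill dax] [pell glim]] [vask jarn]]: functor [vask jarn] : ⟨⟨t,e⟩,⟨t,t⟩⟩, argument [[quill dax] [pell glim]] : ⟨t,e⟩; result ⟨t,t⟩.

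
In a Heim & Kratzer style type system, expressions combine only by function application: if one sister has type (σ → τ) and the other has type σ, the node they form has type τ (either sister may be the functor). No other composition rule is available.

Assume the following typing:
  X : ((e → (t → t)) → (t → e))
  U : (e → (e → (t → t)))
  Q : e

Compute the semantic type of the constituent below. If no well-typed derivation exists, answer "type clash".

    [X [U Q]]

(t → e)

[U Q]: (e → (e → (t → t))) applied to e yields (e → (t → t)).
[X [U Q]]: ((e → (t → t)) → (t → e)) applied to (e → (t → t)) yields (t → e).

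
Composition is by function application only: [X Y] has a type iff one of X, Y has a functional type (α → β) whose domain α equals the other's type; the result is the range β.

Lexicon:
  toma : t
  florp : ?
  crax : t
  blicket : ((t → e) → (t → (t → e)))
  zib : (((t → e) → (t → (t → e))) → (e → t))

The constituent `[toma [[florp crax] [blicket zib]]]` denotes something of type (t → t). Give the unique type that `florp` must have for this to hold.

[toma [[florp crax] [blicket zib]]] must have type (t → t). The sister toma has type t; that is not a function onto (t → t), so [[florp crax] [blicket zib]] must be the functor, of type (t → (t → t)).
[[florp crax] [blicket zib]] must have type (t → (t → t)). The sister [blicket zib] has type (e → t); that is not a function onto (t → (t → t)), so [florp crax] must be the functor, of type ((e → t) → (t → (t → t))).
[florp crax] must have type ((e → t) → (t → (t → t))). The sister crax has type t; that is not a function onto ((e → t) → (t → (t → t))), so florp must be the functor, of type (t → ((e → t) → (t → (t → t)))).

(t → ((e → t) → (t → (t → t))))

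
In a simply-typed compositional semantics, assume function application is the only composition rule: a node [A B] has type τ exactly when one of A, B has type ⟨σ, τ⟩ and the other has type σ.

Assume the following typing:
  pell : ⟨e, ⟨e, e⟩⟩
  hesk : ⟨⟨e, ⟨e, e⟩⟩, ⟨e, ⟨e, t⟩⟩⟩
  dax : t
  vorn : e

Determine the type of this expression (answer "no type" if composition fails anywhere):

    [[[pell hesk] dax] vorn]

[pell hesk] — hesk of type ⟨⟨e, ⟨e, e⟩⟩, ⟨e, ⟨e, t⟩⟩⟩ combines with pell of type ⟨e, ⟨e, e⟩⟩: type ⟨e, ⟨e, t⟩⟩.
[[pell hesk] dax]: ⟨e, ⟨e, t⟩⟩ and t cannot combine by function application — type clash.

no type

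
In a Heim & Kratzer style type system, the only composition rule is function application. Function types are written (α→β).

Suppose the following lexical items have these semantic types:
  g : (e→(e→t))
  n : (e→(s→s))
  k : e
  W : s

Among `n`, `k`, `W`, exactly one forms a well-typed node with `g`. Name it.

k

n : (e→(s→s)) — neither side's domain matches the other.
k — combines: g : (e→(e→t)) takes k : e as argument, giving (e→t).
W : s — neither side's domain matches the other.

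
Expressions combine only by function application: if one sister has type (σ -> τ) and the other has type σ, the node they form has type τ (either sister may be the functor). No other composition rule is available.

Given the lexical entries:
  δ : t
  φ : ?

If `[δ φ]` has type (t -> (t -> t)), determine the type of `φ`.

(t -> (t -> (t -> t)))

For [δ φ] to have type (t -> (t -> t)) with δ of type t, φ must be the function: φ : (t -> (t -> (t -> t))).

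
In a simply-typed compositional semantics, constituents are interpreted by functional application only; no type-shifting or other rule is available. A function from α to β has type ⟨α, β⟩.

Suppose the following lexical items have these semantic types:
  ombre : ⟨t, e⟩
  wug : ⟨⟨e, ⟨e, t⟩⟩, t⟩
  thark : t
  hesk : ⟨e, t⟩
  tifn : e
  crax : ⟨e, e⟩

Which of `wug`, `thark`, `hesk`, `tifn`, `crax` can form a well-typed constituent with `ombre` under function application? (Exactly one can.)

thark

wug : ⟨⟨e, ⟨e, t⟩⟩, t⟩ — ombre needs t; wug needs ⟨e, ⟨e, t⟩⟩; neither fits.
thark — combines: ombre : ⟨t, e⟩ takes thark : t as argument, giving e.
hesk : ⟨e, t⟩ — ombre needs t; hesk needs e; neither fits.
tifn : e — ombre needs t; tifn needs nothing (atomic); neither fits.
crax : ⟨e, e⟩ — ombre needs t; crax needs e; neither fits.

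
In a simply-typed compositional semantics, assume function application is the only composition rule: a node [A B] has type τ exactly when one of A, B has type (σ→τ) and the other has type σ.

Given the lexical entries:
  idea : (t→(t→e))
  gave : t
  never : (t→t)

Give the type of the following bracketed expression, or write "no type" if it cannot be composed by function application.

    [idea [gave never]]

[gave never]: never is (t→t), gave is t; result t.
[idea [gave never]]: idea is (t→(t→e)), [gave never] is t; result (t→e).

(t→e)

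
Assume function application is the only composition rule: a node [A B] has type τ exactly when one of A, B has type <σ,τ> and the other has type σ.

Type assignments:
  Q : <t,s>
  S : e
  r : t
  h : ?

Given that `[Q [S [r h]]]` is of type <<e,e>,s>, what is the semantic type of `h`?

<t,<e,<<t,s>,<<e,e>,s>>>>

[Q [S [r h]]] must have type <<e,e>,s>. The sister Q has type <t,s>; that is not a function onto <<e,e>,s>, so [S [r h]] must be the functor, of type <<t,s>,<<e,e>,s>>.
[S [r h]] must have type <<t,s>,<<e,e>,s>>. The sister S has type e; that is not a function onto <<t,s>,<<e,e>,s>>, so [r h] must be the functor, of type <e,<<t,s>,<<e,e>,s>>>.
[r h] must have type <e,<<t,s>,<<e,e>,s>>>. The sister r has type t; that is not a function onto <e,<<t,s>,<<e,e>,s>>>, so h must be the functor, of type <t,<e,<<t,s>,<<e,e>,s>>>>.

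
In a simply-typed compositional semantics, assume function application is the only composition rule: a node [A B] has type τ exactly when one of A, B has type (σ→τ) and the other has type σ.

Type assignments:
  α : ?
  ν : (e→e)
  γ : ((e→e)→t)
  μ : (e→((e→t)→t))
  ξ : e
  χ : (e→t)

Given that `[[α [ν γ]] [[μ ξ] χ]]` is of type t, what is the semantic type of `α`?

At [[α [ν γ]] [[μ ξ] χ]] (required: t): [[μ ξ] χ] is t, which is not a function with range t; hence [α [ν γ]] is the functor — type (t→t).
At [α [ν γ]] (required: (t→t)): [ν γ] is t, which is not a function with range (t→t); hence α is the functor — type (t→(t→t)).

(t→(t→t))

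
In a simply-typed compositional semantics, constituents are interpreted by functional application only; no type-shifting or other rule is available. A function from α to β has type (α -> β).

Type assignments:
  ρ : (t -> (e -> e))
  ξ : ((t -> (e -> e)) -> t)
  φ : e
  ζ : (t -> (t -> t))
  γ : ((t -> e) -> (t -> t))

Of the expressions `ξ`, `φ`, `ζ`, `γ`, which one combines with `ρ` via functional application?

ξ

ξ — combines: ξ : ((t -> (e -> e)) -> t) takes ρ : (t -> (e -> e)) as argument, giving t.
φ : e — neither side's domain matches the other.
ζ : (t -> (t -> t)) — neither side's domain matches the other.
γ : ((t -> e) -> (t -> t)) — neither side's domain matches the other.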